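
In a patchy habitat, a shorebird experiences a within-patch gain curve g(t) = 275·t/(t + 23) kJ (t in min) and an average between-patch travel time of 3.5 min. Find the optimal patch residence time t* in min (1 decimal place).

9.0 min

Maximise g(t)/(T+t): set derivative to zero → g'(t)(T+t) = g(t).
g'(t) = 275·23/(t + 23)². Setting 275·23/(t+23)² = 275t/[(t+23)(3.5+t)] gives 23(3.5+t) = t(t+23), so t² = 23×3.5 = 80.5.
t* = √80.5 = 8.972 min.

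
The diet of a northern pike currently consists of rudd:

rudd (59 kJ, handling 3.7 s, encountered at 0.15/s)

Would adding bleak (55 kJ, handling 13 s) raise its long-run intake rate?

No

On rudd alone, R = ΣλE/(1+Σλh) = 8.85/1.555 = 5.691 kJ/s.
Profitability of bleak: 55/13 = 4.231 kJ/s.
4.231 < 5.691, so adding bleak would lower the average — exclude it.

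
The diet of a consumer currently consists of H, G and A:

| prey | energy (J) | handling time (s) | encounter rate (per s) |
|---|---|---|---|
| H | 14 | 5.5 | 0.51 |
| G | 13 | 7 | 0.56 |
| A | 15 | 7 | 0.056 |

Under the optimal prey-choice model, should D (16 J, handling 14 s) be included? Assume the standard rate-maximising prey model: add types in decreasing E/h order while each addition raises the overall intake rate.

Intake rate on the current diet: R = (0.51×14 + 0.56×13 + 0.056×15) / (1 + 0.51×5.5 + 0.56×7 + 0.056×7) = 15.26/8.117 = 1.88 J/s.
Profitability of D: 16/14 = 1.143 J/s.
Since 1.143 < R, time spent handling D is better spent searching.

No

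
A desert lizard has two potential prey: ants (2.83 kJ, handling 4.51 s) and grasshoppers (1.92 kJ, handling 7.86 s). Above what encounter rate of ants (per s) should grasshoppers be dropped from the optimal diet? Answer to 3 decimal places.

Drop grasshoppers once their profitability E₂/h₂ falls below the rate achievable on ants alone: E₂/h₂ = λE₁/(1 + λh₁).
Solve for λ: λE₁h₂ = E₂(1 + λh₁) → λ(E₁h₂ − E₂h₁) = E₂ → λ = E₂/(E₁h₂ − E₂h₁).
λ = 1.92/(2.83×7.86 − 1.92×4.51) = 1.92/13.58 = 0.1413 per s.

0.141 per s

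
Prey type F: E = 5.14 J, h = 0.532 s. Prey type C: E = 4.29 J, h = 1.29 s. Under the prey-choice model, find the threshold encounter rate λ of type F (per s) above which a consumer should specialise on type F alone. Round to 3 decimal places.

At the threshold, the rate on type F alone equals the profitability of type C: λ·5.14/(1 + λ·0.532) = 4.29/1.29 = 3.326.
Rearranging, λ(5.14 − 3.326×0.532) = 3.326, so λ = 3.326/3.371 = 0.9866 per s.

0.987 per s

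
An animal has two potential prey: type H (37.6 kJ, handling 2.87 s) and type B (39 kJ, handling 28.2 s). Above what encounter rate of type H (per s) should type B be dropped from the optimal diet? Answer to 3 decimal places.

0.041 per s

At the threshold, the rate on type H alone equals the profitability of type B: λ·37.6/(1 + λ·2.87) = 39/28.2 = 1.383.
Rearranging, λ(37.6 − 1.383×2.87) = 1.383, so λ = 1.383/33.63 = 0.04112 per s.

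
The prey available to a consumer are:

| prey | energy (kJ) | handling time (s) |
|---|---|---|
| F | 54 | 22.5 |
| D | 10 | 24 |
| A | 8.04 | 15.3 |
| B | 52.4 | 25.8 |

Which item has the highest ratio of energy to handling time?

In descending order of E/h:
F: 54/22.5 = 2.4 kJ/s
B: 52.4/25.8 = 2.03 kJ/s
A: 8.04/15.3 = 0.525 kJ/s
D: 10/24 = 0.417 kJ/s

F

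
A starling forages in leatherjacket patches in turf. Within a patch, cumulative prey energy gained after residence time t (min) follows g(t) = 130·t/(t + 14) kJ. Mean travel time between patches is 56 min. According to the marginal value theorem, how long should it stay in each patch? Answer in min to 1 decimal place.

Maximise g(t)/(T+t): set derivative to zero → g'(t)(T+t) = g(t).
g'(t) = 130·14/(t + 14)². Setting 130·14/(t+14)² = 130t/[(t+14)(56+t)] gives 14(56+t) = t(t+14), so t² = 14×56 = 784.
t* = √784 = 28 min.

28.0 min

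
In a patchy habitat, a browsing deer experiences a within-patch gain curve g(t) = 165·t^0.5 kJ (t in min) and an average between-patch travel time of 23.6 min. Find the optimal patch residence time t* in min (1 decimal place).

23.6 min

Maximise g(t)/(T+t): set derivative to zero → g'(t)(T+t) = g(t).
g'(t) = 0.5·165·t^-0.5. Setting 0.5·165·t^-0.5 = 165·t^0.5/(23.6+t) gives 0.5(23.6+t) = t, so 0.50·t = 0.5×23.6.
t* = 0.5×23.6/0.50 = 23.6 min.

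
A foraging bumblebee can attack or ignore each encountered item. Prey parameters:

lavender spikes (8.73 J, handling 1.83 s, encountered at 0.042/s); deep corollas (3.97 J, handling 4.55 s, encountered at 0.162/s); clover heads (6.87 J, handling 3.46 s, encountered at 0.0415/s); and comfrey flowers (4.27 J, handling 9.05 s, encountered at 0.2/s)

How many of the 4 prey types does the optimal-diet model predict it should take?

3

Rank by E/h (J/s): lavender spikes 4.77, clover heads 1.99, deep corollas 0.873, comfrey flowers 0.472. Include each in turn until the next type's E/h falls below the running intake rate.
Rate on top 1: 0.3405. clover heads: 1.99 > 0.3405 → include.
Rate on top 2: 0.534. deep corollas: 0.873 > 0.534 → include.
Rate on top 3: 0.6615. comfrey flowers: 0.472 < 0.6615 → exclude; stop.
Optimal diet: lavender spikes, clover heads, deep corollas — 3 of 4 types.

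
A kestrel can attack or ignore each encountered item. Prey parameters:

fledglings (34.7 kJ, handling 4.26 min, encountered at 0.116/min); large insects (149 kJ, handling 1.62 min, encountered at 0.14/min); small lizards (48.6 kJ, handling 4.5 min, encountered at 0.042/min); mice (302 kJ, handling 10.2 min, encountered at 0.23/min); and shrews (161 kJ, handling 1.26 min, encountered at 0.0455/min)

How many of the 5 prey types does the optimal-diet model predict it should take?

3

Rank by E/h (kJ/min): shrews 128, large insects 92, mice 29.6, small lizards 10.8, fledglings 8.15. Include each in turn until the next type's E/h falls below the running intake rate.
Rate on top 1: 6.928. large insects: 92 > 6.928 → include.
Rate on top 2: 21.95. mice: 29.6 > 21.95 → include.
Rate on top 3: 26.9. small lizards: 10.8 < 26.9 → exclude; stop.
Optimal diet: shrews, large insects, mice — 3 of 5 types.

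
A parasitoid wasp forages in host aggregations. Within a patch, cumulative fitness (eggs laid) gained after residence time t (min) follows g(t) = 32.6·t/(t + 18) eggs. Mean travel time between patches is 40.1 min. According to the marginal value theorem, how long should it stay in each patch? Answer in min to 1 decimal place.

26.9 min

Optimal t* satisfies g'(t*) = g(t*)/(T + t*).
g'(t) = 32.6·18/(t + 18)². Setting 32.6·18/(t+18)² = 32.6t/[(t+18)(40.1+t)] gives 18(40.1+t) = t(t+18), so t² = 18×40.1 = 721.8.
t* = √721.8 = 26.87 min.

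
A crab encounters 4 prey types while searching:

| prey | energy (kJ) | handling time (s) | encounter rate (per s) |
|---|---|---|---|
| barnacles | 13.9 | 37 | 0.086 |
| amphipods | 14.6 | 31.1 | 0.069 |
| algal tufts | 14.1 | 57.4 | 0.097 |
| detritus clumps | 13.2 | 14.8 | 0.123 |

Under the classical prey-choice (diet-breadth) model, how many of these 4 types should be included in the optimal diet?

1

Rank by E/h (kJ/s): detritus clumps 0.892, amphipods 0.469, barnacles 0.376, algal tufts 0.246. Include each in turn until the next type's E/h falls below the running intake rate.
Rate on top 1: 0.5757. amphipods: 0.469 < 0.5757 → exclude; stop.
Optimal diet: detritus clumps — 1 of 4 types.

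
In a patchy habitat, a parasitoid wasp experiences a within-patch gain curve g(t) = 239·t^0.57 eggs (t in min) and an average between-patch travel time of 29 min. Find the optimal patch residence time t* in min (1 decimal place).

Maximise g(t)/(T+t): set derivative to zero → g'(t)(T+t) = g(t).
g'(t) = 0.57·239·t^-0.43. Setting 0.57·239·t^-0.43 = 239·t^0.57/(29+t) gives 0.57(29+t) = t, so 0.43·t = 0.57×29.
t* = 0.57×29/0.43 = 38.44 min.

38.4 min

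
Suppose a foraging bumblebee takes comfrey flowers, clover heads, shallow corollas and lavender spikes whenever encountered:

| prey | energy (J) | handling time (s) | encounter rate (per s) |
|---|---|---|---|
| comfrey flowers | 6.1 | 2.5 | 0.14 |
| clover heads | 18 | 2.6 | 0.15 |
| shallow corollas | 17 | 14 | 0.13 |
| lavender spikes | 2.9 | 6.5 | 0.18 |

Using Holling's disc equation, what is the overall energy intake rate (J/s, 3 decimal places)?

1.329 J/s

Energy encountered per unit search time: 0.14×6.1 + 0.15×18 + 0.13×17 + 0.18×2.9 = 6.286 J/s.
Handling time per unit search time: 0.14×2.5 + 0.15×2.6 + 0.13×14 + 0.18×6.5 = 3.73.
Rate = 6.286/(1 + 3.73) = 1.329 J/s.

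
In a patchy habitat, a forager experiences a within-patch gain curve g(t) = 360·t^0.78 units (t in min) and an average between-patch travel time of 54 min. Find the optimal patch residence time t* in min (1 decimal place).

191.5 min

Optimal t* satisfies g'(t*) = g(t*)/(T + t*).
g'(t) = 0.78·360·t^-0.22. Setting 0.78·360·t^-0.22 = 360·t^0.78/(54+t) gives 0.78(54+t) = t, so 0.22·t = 0.78×54.
t* = 0.78×54/0.22 = 191.5 min.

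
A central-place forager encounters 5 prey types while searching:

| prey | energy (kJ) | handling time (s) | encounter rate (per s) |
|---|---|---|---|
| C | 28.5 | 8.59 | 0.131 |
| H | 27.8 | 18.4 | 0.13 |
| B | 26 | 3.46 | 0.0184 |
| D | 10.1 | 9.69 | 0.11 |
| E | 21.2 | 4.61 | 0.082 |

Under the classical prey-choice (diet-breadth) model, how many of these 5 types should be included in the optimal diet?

Profitabilities (E/h, kJ/s): B 7.51, E 4.6, C 3.32, H 1.51, D 1.04. Add prey in this order while the next type's profitability exceeds the intake rate on those already taken.
Rate on top 1: 0.4498. E: 4.6 > 0.4498 → include.
Rate on top 2: 1.538. C: 3.32 > 1.538 → include.
Rate on top 3: 2.318. H: 1.51 < 2.318 → exclude; stop.
Optimal diet: B, E, C — 3 of 5 types.

3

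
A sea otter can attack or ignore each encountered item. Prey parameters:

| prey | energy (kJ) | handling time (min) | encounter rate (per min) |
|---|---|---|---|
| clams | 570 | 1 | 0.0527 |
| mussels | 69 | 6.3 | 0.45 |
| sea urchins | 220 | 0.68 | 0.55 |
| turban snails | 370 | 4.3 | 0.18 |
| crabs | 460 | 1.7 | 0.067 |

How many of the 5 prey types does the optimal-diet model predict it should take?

3

Rank by E/h (kJ/min): clams 570, sea urchins 324, crabs 271, turban snails 86, mussels 11. Include each in turn until the next type's E/h falls below the running intake rate.
Rate on top 1: 28.54. sea urchins: 324 > 28.54 → include.
Rate on top 2: 105.9. crabs: 271 > 105.9 → include.
Rate on top 3: 118. turban snails: 86 < 118 → exclude; stop.
Optimal diet: clams, sea urchins, crabs — 3 of 5 types.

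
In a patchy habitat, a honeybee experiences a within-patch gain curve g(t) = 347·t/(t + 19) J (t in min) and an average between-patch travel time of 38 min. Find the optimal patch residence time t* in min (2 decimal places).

Optimal t* satisfies g'(t*) = g(t*)/(T + t*).
g'(t) = 347·19/(t + 19)². Setting 347·19/(t+19)² = 347t/[(t+19)(38+t)] gives 19(38+t) = t(t+19), so t² = 19×38 = 722.
t* = √722 = 26.87 min.

26.87 min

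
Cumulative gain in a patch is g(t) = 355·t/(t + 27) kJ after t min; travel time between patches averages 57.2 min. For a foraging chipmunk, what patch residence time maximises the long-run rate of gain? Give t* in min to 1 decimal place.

39.3 min

By the marginal value theorem, leave when the instantaneous gain rate g'(t) equals the habitat-wide average g(t)/(T + t).
g'(t) = 355·27/(t + 27)². Setting 355·27/(t+27)² = 355t/[(t+27)(57.2+t)] gives 27(57.2+t) = t(t+27), so t² = 27×57.2 = 1544.
t* = √1544 = 39.3 min.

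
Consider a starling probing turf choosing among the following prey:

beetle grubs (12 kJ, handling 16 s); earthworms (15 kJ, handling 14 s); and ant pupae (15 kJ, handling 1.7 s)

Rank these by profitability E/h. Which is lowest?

beetle grubs

In descending order of E/h:
ant pupae: 15/1.7 = 8.82 kJ/s
earthworms: 15/14 = 1.07 kJ/s
beetle grubs: 12/16 = 0.75 kJ/s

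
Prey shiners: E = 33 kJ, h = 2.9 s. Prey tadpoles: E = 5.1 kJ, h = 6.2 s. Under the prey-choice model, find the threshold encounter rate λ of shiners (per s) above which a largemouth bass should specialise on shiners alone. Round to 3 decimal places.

The zero-one rule: include tadpoles iff E₂/h₂ > λE₁/(1+λh₁). Equality gives the switch point.
λE₁h₂ = E₂ + λE₂h₁ ⇒ λ = E₂/(E₁h₂ − E₂h₁) = 5.1/(204.6 − 14.79) = 0.02687 per s.

0.027 per s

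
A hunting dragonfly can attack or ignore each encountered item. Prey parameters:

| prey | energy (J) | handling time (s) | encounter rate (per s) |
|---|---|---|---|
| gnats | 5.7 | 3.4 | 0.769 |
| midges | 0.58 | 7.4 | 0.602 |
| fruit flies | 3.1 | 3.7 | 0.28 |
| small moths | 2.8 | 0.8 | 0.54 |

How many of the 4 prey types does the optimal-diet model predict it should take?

E/h in descending order: small moths 3.5, gnats 1.68, fruit flies 0.838, midges 0.0784 J/s. The optimal diet is the largest prefix of this list for which every included type satisfies E_i/h_i > R on the types above it.
Rate on top 1: 1.056. gnats: 1.68 > 1.056 → include.
Rate on top 2: 1.457. fruit flies: 0.838 < 1.457 → exclude; stop.
Optimal diet: small moths, gnats — 2 of 4 types.

2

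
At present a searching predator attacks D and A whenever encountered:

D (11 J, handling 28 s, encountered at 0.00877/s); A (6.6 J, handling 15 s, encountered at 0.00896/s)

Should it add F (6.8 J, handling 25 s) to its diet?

Current rate: (0.00877×11 + 0.00896×6.6)/(1 + 0.00877×28 + 0.00896×15) = 0.1128 J/s.
Profitability of F: 6.8/25 = 0.272 J/s.
0.272 > 0.1128, so adding F raises the average — include it.

Yes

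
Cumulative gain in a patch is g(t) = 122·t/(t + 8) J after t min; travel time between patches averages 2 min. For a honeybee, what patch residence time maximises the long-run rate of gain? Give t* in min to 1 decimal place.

Optimal t* satisfies g'(t*) = g(t*)/(T + t*).
g'(t) = 122·8/(t + 8)². Setting 122·8/(t+8)² = 122t/[(t+8)(2+t)] gives 8(2+t) = t(t+8), so t² = 8×2 = 16.
t* = √16 = 4 min.

4.0 min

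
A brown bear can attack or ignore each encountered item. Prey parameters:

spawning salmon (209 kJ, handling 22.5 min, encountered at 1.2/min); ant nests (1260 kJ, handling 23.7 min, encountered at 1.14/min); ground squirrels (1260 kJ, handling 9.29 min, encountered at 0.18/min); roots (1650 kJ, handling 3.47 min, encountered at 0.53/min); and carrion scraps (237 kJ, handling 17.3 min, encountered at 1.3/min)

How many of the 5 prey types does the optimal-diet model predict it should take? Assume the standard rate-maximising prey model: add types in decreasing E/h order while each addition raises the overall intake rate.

Profitabilities (E/h, kJ/min): roots 476, ground squirrels 136, ant nests 53.2, carrion scraps 13.7, spawning salmon 9.29. Add prey in this order while the next type's profitability exceeds the intake rate on those already taken.
Rate on top 1: 308. ground squirrels: 136 < 308 → exclude; stop.
Optimal diet: roots — 1 of 5 types.

1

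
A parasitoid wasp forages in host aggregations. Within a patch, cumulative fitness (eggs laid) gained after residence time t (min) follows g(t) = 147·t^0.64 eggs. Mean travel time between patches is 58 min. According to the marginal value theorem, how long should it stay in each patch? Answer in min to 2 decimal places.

103.11 min

Maximise g(t)/(T+t): set derivative to zero → g'(t)(T+t) = g(t).
g'(t) = 0.64·147·t^-0.36. Setting 0.64·147·t^-0.36 = 147·t^0.64/(58+t) gives 0.64(58+t) = t, so 0.36·t = 0.64×58.
t* = 0.64×58/0.36 = 103.1 min.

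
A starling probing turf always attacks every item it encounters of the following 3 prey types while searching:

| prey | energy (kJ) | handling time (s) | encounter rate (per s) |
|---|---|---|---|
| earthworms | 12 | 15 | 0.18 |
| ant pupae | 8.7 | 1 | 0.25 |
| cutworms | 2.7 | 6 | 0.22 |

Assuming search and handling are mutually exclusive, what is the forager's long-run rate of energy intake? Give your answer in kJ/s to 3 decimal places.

R = Σλ_iE_i / (1 + Σλ_ih_i)
Numerator: 0.18×12 + 0.25×8.7 + 0.22×2.7 = 4.929
Denominator: 1 + 0.18×15 + 0.25×1 + 0.22×6 = 5.27
R = 4.929/5.27 = 0.9353 kJ/s

0.935 kJ/s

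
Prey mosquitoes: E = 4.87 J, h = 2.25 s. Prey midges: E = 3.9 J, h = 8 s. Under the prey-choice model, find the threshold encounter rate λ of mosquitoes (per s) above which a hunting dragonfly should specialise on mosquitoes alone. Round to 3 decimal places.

At the threshold, the rate on mosquitoes alone equals the profitability of midges: λ·4.87/(1 + λ·2.25) = 3.9/8 = 0.4875.
Rearranging, λ(4.87 − 0.4875×2.25) = 0.4875, so λ = 0.4875/3.773 = 0.1292 per s.

0.129 per s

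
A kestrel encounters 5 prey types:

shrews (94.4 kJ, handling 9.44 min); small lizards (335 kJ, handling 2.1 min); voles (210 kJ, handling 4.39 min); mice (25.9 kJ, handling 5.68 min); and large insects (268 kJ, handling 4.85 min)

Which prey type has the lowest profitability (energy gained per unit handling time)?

Profitability E/h (kJ/min): shrews = 94.4/9.44 = 10, small lizards = 335/2.1 = 160, voles = 210/4.39 = 47.8, mice = 25.9/5.68 = 4.56, large insects = 268/4.85 = 55.3.
Ranked: small lizards > large insects > voles > shrews > mice.

mice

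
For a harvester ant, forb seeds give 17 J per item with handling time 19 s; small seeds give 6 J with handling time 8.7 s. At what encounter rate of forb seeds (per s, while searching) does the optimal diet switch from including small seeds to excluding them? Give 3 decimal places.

The zero-one rule: include small seeds iff E₂/h₂ > λE₁/(1+λh₁). Equality gives the switch point.
λE₁h₂ = E₂ + λE₂h₁ ⇒ λ = E₂/(E₁h₂ − E₂h₁) = 6/(147.9 − 114) = 0.177 per s.

0.177 per s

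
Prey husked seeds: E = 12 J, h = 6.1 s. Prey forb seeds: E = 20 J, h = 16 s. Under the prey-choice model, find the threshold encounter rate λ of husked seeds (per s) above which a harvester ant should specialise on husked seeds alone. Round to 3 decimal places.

At the threshold, the rate on husked seeds alone equals the profitability of forb seeds: λ·12/(1 + λ·6.1) = 20/16 = 1.25.
Rearranging, λ(12 − 1.25×6.1) = 1.25, so λ = 1.25/4.375 = 0.2857 per s.

0.286 per s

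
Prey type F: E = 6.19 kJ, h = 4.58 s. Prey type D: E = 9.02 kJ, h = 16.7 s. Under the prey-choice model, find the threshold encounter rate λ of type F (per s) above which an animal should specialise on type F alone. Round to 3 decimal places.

0.145 per s

The zero-one rule: include type D iff E₂/h₂ > λE₁/(1+λh₁). Equality gives the switch point.
λE₁h₂ = E₂ + λE₂h₁ ⇒ λ = E₂/(E₁h₂ − E₂h₁) = 9.02/(103.4 − 41.31) = 0.1453 per s.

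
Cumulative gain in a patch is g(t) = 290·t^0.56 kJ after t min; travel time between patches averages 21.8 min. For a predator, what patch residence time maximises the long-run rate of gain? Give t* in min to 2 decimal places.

Maximise g(t)/(T+t): set derivative to zero → g'(t)(T+t) = g(t).
g'(t) = 0.56·290·t^-0.44. Setting 0.56·290·t^-0.44 = 290·t^0.56/(21.8+t) gives 0.56(21.8+t) = t, so 0.44·t = 0.56×21.8.
t* = 0.56×21.8/0.44 = 27.75 min.

27.75 min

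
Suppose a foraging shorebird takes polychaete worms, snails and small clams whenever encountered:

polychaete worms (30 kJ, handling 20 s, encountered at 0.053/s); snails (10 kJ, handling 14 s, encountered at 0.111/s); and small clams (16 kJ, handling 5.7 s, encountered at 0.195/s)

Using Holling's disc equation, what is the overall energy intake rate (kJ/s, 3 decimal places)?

1.232 kJ/s

R = Σλ_iE_i / (1 + Σλ_ih_i)
Numerator: 0.053×30 + 0.111×10 + 0.195×16 = 5.82
Denominator: 1 + 0.053×20 + 0.111×14 + 0.195×5.7 = 4.726
R = 5.82/4.726 = 1.232 kJ/s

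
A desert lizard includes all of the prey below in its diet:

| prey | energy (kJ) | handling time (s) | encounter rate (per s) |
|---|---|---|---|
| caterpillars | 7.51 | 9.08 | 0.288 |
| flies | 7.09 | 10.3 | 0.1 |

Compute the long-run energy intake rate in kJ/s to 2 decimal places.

R = (0.288×7.51 + 0.1×7.09) / (1 + 0.288×9.08 + 0.1×10.3) = 2.872/4.645 = 0.6183 kJ/s.

0.62 kJ/s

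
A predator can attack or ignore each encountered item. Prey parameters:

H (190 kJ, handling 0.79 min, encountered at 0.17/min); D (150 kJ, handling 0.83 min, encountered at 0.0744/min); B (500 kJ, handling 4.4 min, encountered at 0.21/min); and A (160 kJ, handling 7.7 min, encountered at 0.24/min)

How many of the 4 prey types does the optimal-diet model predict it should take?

E/h in descending order: H 241, D 181, B 114, A 20.8 kJ/min. The optimal diet is the largest prefix of this list for which every included type satisfies E_i/h_i > R on the types above it.
Rate on top 1: 28.48. D: 181 > 28.48 → include.
Rate on top 2: 36.34. B: 114 > 36.34 → include.
Rate on top 3: 70.03. A: 20.8 < 70.03 → exclude; stop.
Optimal diet: H, D, B — 3 of 4 types.

3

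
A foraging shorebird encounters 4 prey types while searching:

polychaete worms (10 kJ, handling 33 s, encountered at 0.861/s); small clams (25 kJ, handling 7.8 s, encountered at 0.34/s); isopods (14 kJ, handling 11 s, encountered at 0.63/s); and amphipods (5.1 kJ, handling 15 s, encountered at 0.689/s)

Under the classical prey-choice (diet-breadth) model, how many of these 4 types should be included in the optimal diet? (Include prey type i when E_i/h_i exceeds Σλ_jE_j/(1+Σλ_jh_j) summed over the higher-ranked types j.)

1

E/h in descending order: small clams 3.21, isopods 1.27, amphipods 0.34, polychaete worms 0.303 kJ/s. The optimal diet is the largest prefix of this list for which every included type satisfies E_i/h_i > R on the types above it.
Rate on top 1: 2.327. isopods: 1.27 < 2.327 → exclude; stop.
Optimal diet: small clams — 1 of 4 types.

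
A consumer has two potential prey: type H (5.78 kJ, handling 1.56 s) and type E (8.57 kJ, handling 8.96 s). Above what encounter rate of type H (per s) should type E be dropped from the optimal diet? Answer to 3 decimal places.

0.223 per s

At the threshold, the rate on type H alone equals the profitability of type E: λ·5.78/(1 + λ·1.56) = 8.57/8.96 = 0.9565.
Rearranging, λ(5.78 − 0.9565×1.56) = 0.9565, so λ = 0.9565/4.288 = 0.2231 per s.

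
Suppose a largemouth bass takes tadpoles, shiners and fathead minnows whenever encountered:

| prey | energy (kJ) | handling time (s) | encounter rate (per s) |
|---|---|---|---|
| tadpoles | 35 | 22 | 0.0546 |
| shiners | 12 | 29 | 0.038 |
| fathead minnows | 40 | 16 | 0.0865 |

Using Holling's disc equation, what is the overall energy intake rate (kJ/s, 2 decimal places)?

R = (0.0546×35 + 0.038×12 + 0.0865×40) / (1 + 0.0546×22 + 0.038×29 + 0.0865×16) = 5.827/4.687 = 1.243 kJ/s.

1.24 kJ/s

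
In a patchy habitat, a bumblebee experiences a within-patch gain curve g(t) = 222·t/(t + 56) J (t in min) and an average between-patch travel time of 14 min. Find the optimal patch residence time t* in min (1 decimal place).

By the marginal value theorem, leave when the instantaneous gain rate g'(t) equals the habitat-wide average g(t)/(T + t).
g'(t) = 222·56/(t + 56)². Setting 222·56/(t+56)² = 222t/[(t+56)(14+t)] gives 56(14+t) = t(t+56), so t² = 56×14 = 784.
t* = √784 = 28 min.

28.0 min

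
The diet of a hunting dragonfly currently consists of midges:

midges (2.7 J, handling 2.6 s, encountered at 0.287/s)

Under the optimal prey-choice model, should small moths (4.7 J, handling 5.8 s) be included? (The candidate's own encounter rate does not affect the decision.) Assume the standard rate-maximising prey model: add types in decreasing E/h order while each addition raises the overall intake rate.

Intake rate on the current diet: R = (0.287×2.7) / (1 + 0.287×2.6) = 0.7749/1.746 = 0.4438 J/s.
small moths: E/h = 4.7/5.8 = 0.8103 J/s.
Since 0.8103 > R, including small moths increases the long-run rate.

Yes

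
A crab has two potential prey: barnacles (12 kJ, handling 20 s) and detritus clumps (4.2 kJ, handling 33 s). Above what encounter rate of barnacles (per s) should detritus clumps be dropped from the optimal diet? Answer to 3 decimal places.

The zero-one rule: include detritus clumps iff E₂/h₂ > λE₁/(1+λh₁). Equality gives the switch point.
λE₁h₂ = E₂ + λE₂h₁ ⇒ λ = E₂/(E₁h₂ − E₂h₁) = 4.2/(396 − 84) = 0.01346 per s.

0.013 per s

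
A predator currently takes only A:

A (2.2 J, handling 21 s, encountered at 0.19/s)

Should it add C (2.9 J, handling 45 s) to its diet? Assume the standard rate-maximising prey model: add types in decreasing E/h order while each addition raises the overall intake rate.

No

Intake rate on the current diet: R = (0.19×2.2) / (1 + 0.19×21) = 0.418/4.99 = 0.08377 J/s.
C: E/h = 2.9/45 = 0.06444 J/s.
Since 0.06444 < R, time spent handling C is better spent searching.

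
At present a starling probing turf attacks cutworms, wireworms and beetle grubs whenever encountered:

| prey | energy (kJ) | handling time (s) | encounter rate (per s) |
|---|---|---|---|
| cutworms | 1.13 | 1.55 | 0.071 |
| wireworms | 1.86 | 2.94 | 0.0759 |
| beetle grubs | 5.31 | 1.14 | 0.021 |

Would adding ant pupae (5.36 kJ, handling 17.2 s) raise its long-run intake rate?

Yes

Current rate: (0.071×1.13 + 0.0759×1.86 + 0.021×5.31)/(1 + 0.071×1.55 + 0.0759×2.94 + 0.021×1.14) = 0.2453 kJ/s.
ant pupae: E/h = 5.36/17.2 = 0.3116 kJ/s.
0.3116 > 0.2453, so adding ant pupae raises the average — include it.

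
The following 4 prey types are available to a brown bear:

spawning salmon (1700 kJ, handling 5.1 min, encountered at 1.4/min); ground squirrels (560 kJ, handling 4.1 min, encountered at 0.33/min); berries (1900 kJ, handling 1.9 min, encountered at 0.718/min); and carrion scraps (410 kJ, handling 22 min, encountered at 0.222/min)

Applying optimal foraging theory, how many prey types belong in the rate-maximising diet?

1

Rank by E/h (kJ/min): berries 1e+03, spawning salmon 333, ground squirrels 137, carrion scraps 18.6. Include each in turn until the next type's E/h falls below the running intake rate.
Rate on top 1: 577. spawning salmon: 333 < 577 → exclude; stop.
Optimal diet: berries — 1 of 4 types.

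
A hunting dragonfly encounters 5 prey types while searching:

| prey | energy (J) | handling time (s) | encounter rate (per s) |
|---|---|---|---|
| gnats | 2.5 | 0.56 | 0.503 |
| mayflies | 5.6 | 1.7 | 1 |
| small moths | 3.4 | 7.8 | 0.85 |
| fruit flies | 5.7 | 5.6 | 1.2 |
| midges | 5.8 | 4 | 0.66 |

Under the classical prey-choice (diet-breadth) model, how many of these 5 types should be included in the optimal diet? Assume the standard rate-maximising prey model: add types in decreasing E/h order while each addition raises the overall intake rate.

2

Profitabilities (E/h, J/s): gnats 4.46, mayflies 3.29, midges 1.45, fruit flies 1.02, small moths 0.436. Add prey in this order while the next type's profitability exceeds the intake rate on those already taken.
Rate on top 1: 0.9811. mayflies: 3.29 > 0.9811 → include.
Rate on top 2: 2.3. midges: 1.45 < 2.3 → exclude; stop.
Optimal diet: gnats, mayflies — 2 of 5 types.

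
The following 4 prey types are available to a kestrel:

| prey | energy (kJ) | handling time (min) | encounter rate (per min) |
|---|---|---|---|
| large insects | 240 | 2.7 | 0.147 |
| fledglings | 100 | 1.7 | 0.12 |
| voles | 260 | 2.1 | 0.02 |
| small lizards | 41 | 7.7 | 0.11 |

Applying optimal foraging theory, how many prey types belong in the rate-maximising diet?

3

Rank by E/h (kJ/min): voles 124, large insects 88.9, fledglings 58.8, small lizards 5.32. Include each in turn until the next type's E/h falls below the running intake rate.
Rate on top 1: 4.99. large insects: 88.9 > 4.99 → include.
Rate on top 2: 28.13. fledglings: 58.8 > 28.13 → include.
Rate on top 3: 31.94. small lizards: 5.32 < 31.94 → exclude; stop.
Optimal diet: voles, large insects, fledglings — 3 of 4 types.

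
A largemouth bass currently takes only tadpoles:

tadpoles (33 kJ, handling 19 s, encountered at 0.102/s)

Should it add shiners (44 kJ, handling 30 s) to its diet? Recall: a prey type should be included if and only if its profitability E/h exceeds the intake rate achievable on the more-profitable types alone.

On tadpoles alone, R = ΣλE/(1+Σλh) = 3.366/2.938 = 1.146 kJ/s.
shiners: E/h = 44/30 = 1.467 kJ/s.
1.467 > 1.146, so adding shiners raises the average — include it.

Yes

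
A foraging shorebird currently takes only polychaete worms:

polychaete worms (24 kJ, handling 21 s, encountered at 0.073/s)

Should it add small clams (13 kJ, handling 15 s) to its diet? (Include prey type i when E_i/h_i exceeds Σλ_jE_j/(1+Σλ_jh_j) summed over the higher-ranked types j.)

On polychaete worms alone, R = ΣλE/(1+Σλh) = 1.752/2.533 = 0.6917 kJ/s.
Profitability of small clams: 13/15 = 0.8667 kJ/s.
0.8667 > 0.6917, so adding small clams raises the average — include it.

Yes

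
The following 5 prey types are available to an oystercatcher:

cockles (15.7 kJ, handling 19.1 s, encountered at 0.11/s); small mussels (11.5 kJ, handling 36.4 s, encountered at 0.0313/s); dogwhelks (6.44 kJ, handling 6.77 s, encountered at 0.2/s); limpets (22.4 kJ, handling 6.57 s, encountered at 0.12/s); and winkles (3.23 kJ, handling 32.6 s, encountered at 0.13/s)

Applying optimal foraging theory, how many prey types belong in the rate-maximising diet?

E/h in descending order: limpets 3.41, dogwhelks 0.951, cockles 0.822, small mussels 0.316, winkles 0.0991 kJ/s. The optimal diet is the largest prefix of this list for which every included type satisfies E_i/h_i > R on the types above it.
Rate on top 1: 1.503. dogwhelks: 0.951 < 1.503 → exclude; stop.
Optimal diet: limpets — 1 of 5 types.

1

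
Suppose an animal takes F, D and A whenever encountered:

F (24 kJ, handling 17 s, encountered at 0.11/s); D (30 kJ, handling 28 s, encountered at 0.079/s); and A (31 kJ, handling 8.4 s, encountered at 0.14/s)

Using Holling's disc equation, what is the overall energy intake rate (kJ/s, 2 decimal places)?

R = (0.11×24 + 0.079×30 + 0.14×31) / (1 + 0.11×17 + 0.079×28 + 0.14×8.4) = 9.35/6.258 = 1.494 kJ/s.

1.49 kJ/s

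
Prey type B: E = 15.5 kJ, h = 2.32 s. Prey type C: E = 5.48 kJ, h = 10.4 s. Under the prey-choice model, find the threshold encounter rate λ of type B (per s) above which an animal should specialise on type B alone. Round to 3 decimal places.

The zero-one rule: include type C iff E₂/h₂ > λE₁/(1+λh₁). Equality gives the switch point.
λE₁h₂ = E₂ + λE₂h₁ ⇒ λ = E₂/(E₁h₂ − E₂h₁) = 5.48/(161.2 − 12.71) = 0.03691 per s.

0.037 per s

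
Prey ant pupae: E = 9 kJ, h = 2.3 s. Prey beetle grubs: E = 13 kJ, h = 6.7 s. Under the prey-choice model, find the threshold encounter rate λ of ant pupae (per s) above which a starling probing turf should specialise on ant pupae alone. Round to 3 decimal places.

Drop beetle grubs once their profitability E₂/h₂ falls below the rate achievable on ant pupae alone: E₂/h₂ = λE₁/(1 + λh₁).
Solve for λ: λE₁h₂ = E₂(1 + λh₁) → λ(E₁h₂ − E₂h₁) = E₂ → λ = E₂/(E₁h₂ − E₂h₁).
λ = 13/(9×6.7 − 13×2.3) = 13/30.4 = 0.4276 per s.

0.428 per s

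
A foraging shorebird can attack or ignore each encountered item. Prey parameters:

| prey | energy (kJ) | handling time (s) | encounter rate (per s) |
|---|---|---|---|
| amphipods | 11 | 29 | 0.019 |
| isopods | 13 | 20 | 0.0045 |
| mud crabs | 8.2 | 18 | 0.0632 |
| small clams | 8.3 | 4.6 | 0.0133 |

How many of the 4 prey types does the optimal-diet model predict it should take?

Rank by E/h (kJ/s): small clams 1.8, isopods 0.65, mud crabs 0.456, amphipods 0.379. Include each in turn until the next type's E/h falls below the running intake rate.
Rate on top 1: 0.104. isopods: 0.65 > 0.104 → include.
Rate on top 2: 0.1467. mud crabs: 0.456 > 0.1467 → include.
Rate on top 3: 0.3002. amphipods: 0.379 > 0.3002 → include.
Optimal diet: small clams, isopods, mud crabs, amphipods — 4 of 4 types.

4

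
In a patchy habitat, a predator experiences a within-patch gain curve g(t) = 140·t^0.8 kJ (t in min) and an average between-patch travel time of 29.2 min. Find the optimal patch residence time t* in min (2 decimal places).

Optimal t* satisfies g'(t*) = g(t*)/(T + t*).
g'(t) = 0.8·140·t^-0.2. Setting 0.8·140·t^-0.2 = 140·t^0.8/(29.2+t) gives 0.8(29.2+t) = t, so 0.20·t = 0.8×29.2.
t* = 0.8×29.2/0.20 = 116.8 min.

116.80 min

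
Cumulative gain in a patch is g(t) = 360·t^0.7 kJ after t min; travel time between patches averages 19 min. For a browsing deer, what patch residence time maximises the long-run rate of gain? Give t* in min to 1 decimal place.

44.3 min

Maximise g(t)/(T+t): set derivative to zero → g'(t)(T+t) = g(t).
g'(t) = 0.7·360·t^-0.3. Setting 0.7·360·t^-0.3 = 360·t^0.7/(19+t) gives 0.7(19+t) = t, so 0.30·t = 0.7×19.
t* = 0.7×19/0.30 = 44.33 min.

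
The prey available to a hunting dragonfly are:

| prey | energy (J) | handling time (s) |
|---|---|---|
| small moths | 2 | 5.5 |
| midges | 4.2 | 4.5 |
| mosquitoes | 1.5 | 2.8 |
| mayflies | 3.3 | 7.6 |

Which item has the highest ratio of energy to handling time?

In descending order of E/h:
midges: 4.2/4.5 = 0.933 J/s
mosquitoes: 1.5/2.8 = 0.536 J/s
mayflies: 3.3/7.6 = 0.434 J/s
small moths: 2/5.5 = 0.364 J/s

midges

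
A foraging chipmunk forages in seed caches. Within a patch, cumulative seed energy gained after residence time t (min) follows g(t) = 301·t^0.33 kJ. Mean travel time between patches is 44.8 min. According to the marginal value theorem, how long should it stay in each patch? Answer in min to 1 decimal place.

22.1 min

By the marginal value theorem, leave when the instantaneous gain rate g'(t) equals the habitat-wide average g(t)/(T + t).
g'(t) = 0.33·301·t^-0.67. Setting 0.33·301·t^-0.67 = 301·t^0.33/(44.8+t) gives 0.33(44.8+t) = t, so 0.67·t = 0.33×44.8.
t* = 0.33×44.8/0.67 = 22.07 min.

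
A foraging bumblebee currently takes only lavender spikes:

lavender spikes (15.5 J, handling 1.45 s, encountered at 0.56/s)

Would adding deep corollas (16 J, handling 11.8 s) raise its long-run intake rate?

On lavender spikes alone, R = ΣλE/(1+Σλh) = 8.68/1.812 = 4.79 J/s.
deep corollas: E/h = 16/11.8 = 1.356 J/s.
1.356 < 4.79, so adding deep corollas would lower the average — exclude it.

No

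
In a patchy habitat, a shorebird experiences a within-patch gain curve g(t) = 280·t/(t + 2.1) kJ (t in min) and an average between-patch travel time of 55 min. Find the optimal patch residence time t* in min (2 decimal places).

10.75 min

Optimal t* satisfies g'(t*) = g(t*)/(T + t*).
g'(t) = 280·2.1/(t + 2.1)². Setting 280·2.1/(t+2.1)² = 280t/[(t+2.1)(55+t)] gives 2.1(55+t) = t(t+2.1), so t² = 2.1×55 = 115.5.
t* = √115.5 = 10.75 min.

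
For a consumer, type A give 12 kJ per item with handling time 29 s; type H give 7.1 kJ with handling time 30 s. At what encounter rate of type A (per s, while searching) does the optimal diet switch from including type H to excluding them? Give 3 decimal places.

0.046 per s

At the threshold, the rate on type A alone equals the profitability of type H: λ·12/(1 + λ·29) = 7.1/30 = 0.2367.
Rearranging, λ(12 − 0.2367×29) = 0.2367, so λ = 0.2367/5.137 = 0.04607 per s.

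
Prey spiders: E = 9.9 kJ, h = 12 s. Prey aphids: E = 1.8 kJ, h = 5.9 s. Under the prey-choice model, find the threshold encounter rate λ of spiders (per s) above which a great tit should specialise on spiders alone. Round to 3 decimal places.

0.049 per s

Drop aphids once their profitability E₂/h₂ falls below the rate achievable on spiders alone: E₂/h₂ = λE₁/(1 + λh₁).
Solve for λ: λE₁h₂ = E₂(1 + λh₁) → λ(E₁h₂ − E₂h₁) = E₂ → λ = E₂/(E₁h₂ − E₂h₁).
λ = 1.8/(9.9×5.9 − 1.8×12) = 1.8/36.81 = 0.0489 per s.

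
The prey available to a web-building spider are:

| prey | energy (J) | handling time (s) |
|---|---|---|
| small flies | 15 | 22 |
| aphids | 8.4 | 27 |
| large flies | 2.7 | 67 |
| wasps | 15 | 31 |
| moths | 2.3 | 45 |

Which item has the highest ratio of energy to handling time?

small flies

Profitability E/h (J/s): small flies = 15/22 = 0.682, aphids = 8.4/27 = 0.311, large flies = 2.7/67 = 0.0403, wasps = 15/31 = 0.484, moths = 2.3/45 = 0.0511.
Ranked: small flies > wasps > aphids > moths > large flies.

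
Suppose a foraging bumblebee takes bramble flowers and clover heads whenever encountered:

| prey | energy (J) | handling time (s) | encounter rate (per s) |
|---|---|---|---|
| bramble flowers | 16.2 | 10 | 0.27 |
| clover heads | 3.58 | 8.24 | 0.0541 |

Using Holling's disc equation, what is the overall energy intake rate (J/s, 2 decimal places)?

1.10 J/s

Energy encountered per unit search time: 0.27×16.2 + 0.0541×3.58 = 4.568 J/s.
Handling time per unit search time: 0.27×10 + 0.0541×8.24 = 3.146.
Rate = 4.568/(1 + 3.146) = 1.102 J/s.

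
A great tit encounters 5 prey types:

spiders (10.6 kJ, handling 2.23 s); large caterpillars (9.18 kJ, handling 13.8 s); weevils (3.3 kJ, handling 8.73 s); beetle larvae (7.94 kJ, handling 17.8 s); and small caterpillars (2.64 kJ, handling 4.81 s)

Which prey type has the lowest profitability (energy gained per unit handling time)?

weevils

In descending order of E/h:
spiders: 10.6/2.23 = 4.75 kJ/s
large caterpillars: 9.18/13.8 = 0.665 kJ/s
small caterpillars: 2.64/4.81 = 0.549 kJ/s
beetle larvae: 7.94/17.8 = 0.446 kJ/s
weevils: 3.3/8.73 = 0.378 kJ/s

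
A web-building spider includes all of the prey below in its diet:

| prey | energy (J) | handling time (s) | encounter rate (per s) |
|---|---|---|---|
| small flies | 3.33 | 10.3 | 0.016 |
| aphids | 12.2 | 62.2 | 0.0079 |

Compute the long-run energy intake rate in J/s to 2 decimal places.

0.09 J/s

R = (0.016×3.33 + 0.0079×12.2) / (1 + 0.016×10.3 + 0.0079×62.2) = 0.1497/1.656 = 0.09036 J/s.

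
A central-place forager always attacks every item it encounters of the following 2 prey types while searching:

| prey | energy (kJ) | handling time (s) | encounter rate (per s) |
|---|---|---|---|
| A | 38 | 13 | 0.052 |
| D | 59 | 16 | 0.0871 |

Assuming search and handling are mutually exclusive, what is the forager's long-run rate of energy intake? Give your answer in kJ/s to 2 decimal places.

2.32 kJ/s

R = Σλ_iE_i / (1 + Σλ_ih_i)
Numerator: 0.052×38 + 0.0871×59 = 7.115
Denominator: 1 + 0.052×13 + 0.0871×16 = 3.07
R = 7.115/3.07 = 2.318 kJ/s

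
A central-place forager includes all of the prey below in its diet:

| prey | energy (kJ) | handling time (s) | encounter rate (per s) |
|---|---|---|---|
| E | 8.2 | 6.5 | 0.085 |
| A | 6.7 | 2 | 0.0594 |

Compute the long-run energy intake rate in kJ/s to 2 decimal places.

Energy encountered per unit search time: 0.085×8.2 + 0.0594×6.7 = 1.095 kJ/s.
Handling time per unit search time: 0.085×6.5 + 0.0594×2 = 0.6713.
Rate = 1.095/(1 + 0.6713) = 0.6552 kJ/s.

0.66 kJ/s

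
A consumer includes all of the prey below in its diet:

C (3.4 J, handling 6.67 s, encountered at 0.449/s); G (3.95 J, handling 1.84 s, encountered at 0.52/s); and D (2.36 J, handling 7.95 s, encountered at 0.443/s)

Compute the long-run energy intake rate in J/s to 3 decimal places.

R = Σλ_iE_i / (1 + Σλ_ih_i)
Numerator: 0.449×3.4 + 0.52×3.95 + 0.443×2.36 = 4.626
Denominator: 1 + 0.449×6.67 + 0.52×1.84 + 0.443×7.95 = 8.473
R = 4.626/8.473 = 0.5459 J/s

0.546 J/s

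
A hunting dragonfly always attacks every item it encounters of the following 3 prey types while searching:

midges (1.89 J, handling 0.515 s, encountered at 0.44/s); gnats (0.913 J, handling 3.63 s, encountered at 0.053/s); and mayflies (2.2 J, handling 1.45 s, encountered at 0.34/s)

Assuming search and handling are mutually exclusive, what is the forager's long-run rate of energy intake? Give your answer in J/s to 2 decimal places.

R = (0.44×1.89 + 0.053×0.913 + 0.34×2.2) / (1 + 0.44×0.515 + 0.053×3.63 + 0.34×1.45) = 1.628/1.912 = 0.8515 J/s.

0.85 J/s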